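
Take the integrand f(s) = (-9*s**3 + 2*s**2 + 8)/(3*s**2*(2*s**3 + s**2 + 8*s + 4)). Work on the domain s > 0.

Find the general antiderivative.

Factor the denominator (3*s**2*(2*s + 1)*(s**2 + 4)) and decompose: f = -3*(s + 8)/(17*(s**2 + 4)) + 154/(51*(2*s + 1)) - 4/(3*s) + 2/(3*s**2); each piece integrates to a log, atan, or power term.
Check: d/ds[(-136*s*log(s) + 154*s*log(s + 1/2) - 9*s*log(s**2 + 4) - 72*s*atan(s/2) - 68)/(102*s)] = (-9*s**3 + 2*s**2 + 8)/(6*s**5 + 3*s**4 + 24*s**3 + 12*s**2), which equals f(s).

F(s) = (-136*s*log(s) + 154*s*log(s + 1/2) - 9*s*log(s**2 + 4) - 72*s*atan(s/2) - 68)/(102*s) + C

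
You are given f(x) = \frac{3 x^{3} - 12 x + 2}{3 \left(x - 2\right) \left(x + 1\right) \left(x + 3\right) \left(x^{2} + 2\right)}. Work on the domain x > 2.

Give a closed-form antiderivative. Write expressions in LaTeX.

Factor the denominator (3 \left(x - 2\right) \left(x + 1\right) \left(x + 3\right) \left(x^{2} + 2\right)) and decompose: f = \frac{97 x + 116}{297 \left(x^{2} + 2\right)} - \frac{43}{330 \left(x + 3\right)} - \frac{11}{54 \left(x + 1\right)} + \frac{1}{135 \left(x - 2\right)}; each piece integrates to a log, atan, or power term.
Check: d/dx[\frac{\log{\left(x - 2 \right)}}{135} - \frac{11 \log{\left(x + 1 \right)}}{54} - \frac{43 \log{\left(x + 3 \right)}}{330} + \frac{97 \log{\left(x^{2} + 2 \right)}}{594} + \frac{58 \sqrt{2} \operatorname{atan}{\left(\frac{\sqrt{2} x}{2} \right)}}{297}] = \frac{3 x^{3} - 12 x + 2}{3 x^{5} + 6 x^{4} - 9 x^{3} - 6 x^{2} - 30 x - 36}, which equals f(x).

An antiderivative is F(x) = \frac{\log{\left(x - 2 \right)}}{135} - \frac{11 \log{\left(x + 1 \right)}}{54} - \frac{43 \log{\left(x + 3 \right)}}{330} + \frac{97 \log{\left(x^{2} + 2 \right)}}{594} + \frac{58 \sqrt{2} \operatorname{atan}{\left(\frac{\sqrt{2} x}{2} \right)}}{297}.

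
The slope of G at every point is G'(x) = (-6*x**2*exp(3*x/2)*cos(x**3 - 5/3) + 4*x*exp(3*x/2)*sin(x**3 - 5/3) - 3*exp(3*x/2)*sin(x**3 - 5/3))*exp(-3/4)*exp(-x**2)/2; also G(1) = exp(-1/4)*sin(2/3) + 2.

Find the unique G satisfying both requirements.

G'(x) has the shape u'v + uv' for u = -exp(-x**2 + 3*x/2 - 3/4) and v = sin(x**3 - 5/3) — it is the derivative of the product u*v.
A general antiderivative is -exp(-x**2 + 3*x/2 - 3/4)*sin(x**3 - 5/3) + C.
The condition gives C = exp(-1/4)*sin(2/3) + 2 - (exp(-1/4)*sin(2/3)) = 2.
So G(x) = -exp(-x**2 + 3*x/2 - 3/4)*sin(x**3 - 5/3) + 2.
Check: d/dx[-exp(-x**2 + 3*x/2 - 3/4)*sin(x**3 - 5/3) + 2] = (-6*x**2*cos(x**3 - 5/3) + 4*x*sin(x**3 - 5/3) - 3*sin(x**3 - 5/3))*exp(-3/4)*exp(3*x/2)*exp(-x**2)/2, which equals G'(x).

G(x) = -exp(-x**2 + 3*x/2 - 3/4)*sin(x**3 - 5/3) + 2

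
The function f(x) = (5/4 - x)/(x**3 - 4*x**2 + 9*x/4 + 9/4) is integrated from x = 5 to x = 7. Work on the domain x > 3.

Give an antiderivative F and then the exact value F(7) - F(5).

Factor the denominator ((x - 3)*(2*x - 3)*(2*x + 1)) and decompose: f = 1/(2*(2*x + 1)) + 1/(6*(2*x - 3)) - 1/(3*(x - 3)); each piece integrates to a log, atan, or power term.
F(x) = -log(x - 3)/3 + log(x - 3/2)/12 + log(x + 1/2)/4 is an antiderivative of f.
Check: d/dx[-log(x - 3)/3 + log(x - 3/2)/12 + log(x + 1/2)/4] = (5 - 4*x)/(4*x**3 - 16*x**2 + 9*x + 9), which equals f(x).
F(7) = -log(4)/3 + log(11/2)/12 + log(15/2)/4; F(5) = -log(2)/3 + log(7/2)/12 + log(11/2)/4.
Integral = F(7) - F(5) = -log(4)/3 - log(11/2)/6 - log(7/2)/12 + log(2)/3 + log(15/2)/4.

Antiderivative: F(x) = -log(x - 3)/3 + log(x - 3/2)/12 + log(x + 1/2)/4; value = -log(4)/3 - log(11/2)/6 - log(7/2)/12 + log(2)/3 + log(15/2)/4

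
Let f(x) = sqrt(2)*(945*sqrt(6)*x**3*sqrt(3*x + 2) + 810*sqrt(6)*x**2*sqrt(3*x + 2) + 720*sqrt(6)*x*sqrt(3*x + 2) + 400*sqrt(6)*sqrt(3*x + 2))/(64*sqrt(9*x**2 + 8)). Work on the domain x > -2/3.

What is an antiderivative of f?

An antiderivative is F(x) = sqrt(2)*(45*sqrt(6)*x**2*sqrt(3*x + 2)*sqrt(9*x**2 + 8) + 60*sqrt(6)*x*sqrt(3*x + 2)*sqrt(9*x**2 + 8) + 20*sqrt(6)*sqrt(3*x + 2)*sqrt(9*x**2 + 8))/96.

Recognize the product-rule pattern: f = u'v + uv' with u = 5*(3*x/2 + 1)**(5/2)/2, v = sqrt(3*x**2/2 + 4/3), so integration by parts undoes it.
Check: d/dx[sqrt(2)*(45*sqrt(6)*x**2*sqrt(3*x + 2)*sqrt(9*x**2 + 8) + 60*sqrt(6)*x*sqrt(3*x + 2)*sqrt(9*x**2 + 8) + 20*sqrt(6)*sqrt(3*x + 2)*sqrt(9*x**2 + 8))/96] = (2835*sqrt(3)*x**4 + 4320*sqrt(3)*x**3 + 3780*sqrt(3)*x**2 + 2640*sqrt(3)*x + 800*sqrt(3))/(32*sqrt(3*x + 2)*sqrt(9*x**2 + 8)), which equals f(x).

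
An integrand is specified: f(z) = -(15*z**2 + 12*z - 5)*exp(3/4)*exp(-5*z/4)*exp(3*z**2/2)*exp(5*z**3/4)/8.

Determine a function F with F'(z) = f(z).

An antiderivative is F(z) = -exp(3/4)*exp(-5*z/4)*exp(3*z**2/2)*exp(5*z**3/4)/2.

f matches the chain-rule pattern g'(h)*h' with inner function h(z) = 5*z**3/4 + 3*z**2/2 - 5*z/4 + 3/4; substituting u = h(z) collapses the integral.
Check: d/dz[-exp(3/4)*exp(-5*z/4)*exp(3*z**2/2)*exp(5*z**3/4)/2] = (-15*z**2*exp(3/4)*exp(3*z**2/2)*exp(5*z**3/4) - 12*z*exp(3/4)*exp(3*z**2/2)*exp(5*z**3/4) + 5*exp(3/4)*exp(3*z**2/2)*exp(5*z**3/4))*exp(-5*z/4)/8, which equals f(z).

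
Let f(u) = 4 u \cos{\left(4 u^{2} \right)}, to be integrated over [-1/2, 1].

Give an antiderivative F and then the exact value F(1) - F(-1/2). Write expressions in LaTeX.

The substitution w = 4 u^{2} works: f is exactly (dF/dw)*(dw/du) for that inner function.
F(u) = \frac{\sin{\left(4 u^{2} \right)}}{2} is an antiderivative of f.
Check: d/du[\frac{\sin{\left(4 u^{2} \right)}}{2}] = 4 u \cos{\left(4 u^{2} \right)} = f(u).
F(1) = \frac{\sin{\left(4 \right)}}{2}; F(-1/2) = \frac{\sin{\left(1 \right)}}{2}.
Integral = F(1) - F(-1/2) = - \frac{\sin{\left(1 \right)}}{2} + \frac{\sin{\left(4 \right)}}{2}.

Antiderivative: F(u) = \frac{\sin{\left(4 u^{2} \right)}}{2}; value = - \frac{\sin{\left(1 \right)}}{2} + \frac{\sin{\left(4 \right)}}{2}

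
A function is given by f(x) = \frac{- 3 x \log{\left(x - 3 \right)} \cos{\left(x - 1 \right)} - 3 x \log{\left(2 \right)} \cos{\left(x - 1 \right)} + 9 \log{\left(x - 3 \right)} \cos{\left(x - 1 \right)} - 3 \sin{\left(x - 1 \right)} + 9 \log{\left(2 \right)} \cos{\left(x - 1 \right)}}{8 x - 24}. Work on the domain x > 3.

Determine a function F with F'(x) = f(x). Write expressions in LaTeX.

An antiderivative is F(x) = - \frac{3 \log{\left(2 x - 6 \right)} \sin{\left(x - 1 \right)}}{8}.

f has the shape u'v + uv' for u = - \frac{3 \log{\left(2 x - 6 \right)}}{8} and v = \sin{\left(x - 1 \right)} — it is the derivative of the product u*v.
Check: d/dx[- \frac{3 \log{\left(2 x - 6 \right)} \sin{\left(x - 1 \right)}}{8}] = \frac{- 3 x \log{\left(x - 3 \right)} \cos{\left(x - 1 \right)} - 3 x \log{\left(2 \right)} \cos{\left(x - 1 \right)} + 9 \log{\left(x - 3 \right)} \cos{\left(x - 1 \right)} - 3 \sin{\left(x - 1 \right)} + 9 \log{\left(2 \right)} \cos{\left(x - 1 \right)}}{8 x - 24} = f(x).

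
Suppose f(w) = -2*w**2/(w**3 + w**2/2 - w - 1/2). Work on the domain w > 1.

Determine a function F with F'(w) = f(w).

The denominator factors as (w - 1)*(w + 1)*(2*w + 1); partial fractions split f into directly integrable pieces: 4/(3*(2*w + 1)) - 2/(w + 1) - 2/(3*(w - 1)).
Check: d/dw[-2*log(w - 1)/3 + 2*log(w + 1/2)/3 - 2*log(w + 1)] = -4*w**2/(2*w**3 + w**2 - 2*w - 1), which equals f(w).

An antiderivative is F(w) = -2*log(w - 1)/3 + 2*log(w + 1/2)/3 - 2*log(w + 1).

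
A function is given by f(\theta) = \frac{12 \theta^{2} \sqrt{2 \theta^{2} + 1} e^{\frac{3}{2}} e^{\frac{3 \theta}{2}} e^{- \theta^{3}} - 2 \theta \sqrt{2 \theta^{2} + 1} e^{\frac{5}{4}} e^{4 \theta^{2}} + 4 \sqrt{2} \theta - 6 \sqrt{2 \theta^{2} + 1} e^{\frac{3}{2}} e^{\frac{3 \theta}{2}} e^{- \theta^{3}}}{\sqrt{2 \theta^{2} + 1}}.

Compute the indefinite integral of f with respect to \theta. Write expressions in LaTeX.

F(\theta) = 2 \sqrt{4 \theta^{2} + 2} - 4 e^{\frac{3}{2}} e^{\frac{3 \theta}{2}} e^{- \theta^{3}} - \frac{e^{\frac{5}{4}} e^{4 \theta^{2}}}{4} + C

Since d/d\theta undoes antidifferentiation here, F'(\theta) = f(\theta) is required of F(\theta).
Check: d/d\theta[2 \sqrt{4 \theta^{2} + 2} - 4 e^{\frac{3}{2}} e^{\frac{3 \theta}{2}} e^{- \theta^{3}} - \frac{e^{\frac{5}{4}} e^{4 \theta^{2}}}{4}] = \frac{\left(12 \theta^{2} \sqrt{2 \theta^{2} + 1} e^{\frac{3}{2}} e^{\frac{3 \theta}{2}} - 2 \theta \sqrt{2 \theta^{2} + 1} e^{\frac{5}{4}} e^{4 \theta^{2}} e^{\theta^{3}} + 4 \sqrt{2} \theta e^{\theta^{3}} - 6 \sqrt{2 \theta^{2} + 1} e^{\frac{3}{2}} e^{\frac{3 \theta}{2}}\right) e^{- \theta^{3}}}{\sqrt{2 \theta^{2} + 1}}, which equals f(\theta).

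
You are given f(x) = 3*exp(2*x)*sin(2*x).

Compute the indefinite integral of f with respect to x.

Check any antiderivative F(x) by computing F'(x) and comparing it with f(x).
Check: d/dx[-3*(-sin(2*x) + cos(2*x))*exp(2*x)/4] = 3*exp(2*x)*sin(2*x) = f(x).

F(x) = -3*(-sin(2*x) + cos(2*x))*exp(2*x)/4 + C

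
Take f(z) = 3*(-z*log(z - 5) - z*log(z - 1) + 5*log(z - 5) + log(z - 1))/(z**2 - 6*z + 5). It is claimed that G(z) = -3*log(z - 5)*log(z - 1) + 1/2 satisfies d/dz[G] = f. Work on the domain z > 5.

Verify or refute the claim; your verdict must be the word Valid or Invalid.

d/dz[G] = (-3*z*log(z - 5) - 3*z*log(z - 1) + 15*log(z - 5) + 3*log(z - 1))/(z**2 - 6*z + 5)
This equals f(z) exactly, so the claim holds.

Valid: G'(z) = f(z).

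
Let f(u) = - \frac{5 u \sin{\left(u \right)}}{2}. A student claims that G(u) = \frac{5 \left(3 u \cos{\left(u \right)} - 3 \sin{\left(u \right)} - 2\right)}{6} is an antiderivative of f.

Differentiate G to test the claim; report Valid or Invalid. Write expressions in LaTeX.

Valid: G'(u) = f(u).

d/du[G] = - \frac{5 u \sin{\left(u \right)}}{2}
This equals f(u) exactly, so the claim holds.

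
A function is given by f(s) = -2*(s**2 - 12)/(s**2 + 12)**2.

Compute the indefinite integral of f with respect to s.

Recognize the product-rule pattern: f = u'v + uv' with u = s, v = 1/(s**2/2 + 6), so integration by parts undoes it.
Check: d/ds[s/(s**2/2 + 6)] = (24 - 2*s**2)/(s**4 + 24*s**2 + 144), which equals f(s).

F(s) = s/(s**2/2 + 6) + C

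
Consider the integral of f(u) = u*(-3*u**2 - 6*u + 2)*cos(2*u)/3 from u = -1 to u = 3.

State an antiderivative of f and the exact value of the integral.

Antiderivative: F(u) = -u**3*sin(2*u)/2 - u**2*sin(2*u) - 3*u**2*cos(2*u)/4 + 13*u*sin(2*u)/12 - u*cos(2*u) + sin(2*u)/2 + 13*cos(2*u)/24; value = -221*cos(6)/24 - 13*sin(2)/12 - 19*cos(2)/24 - 75*sin(6)/4

An antiderivative F(u) passes only if d/du[F] lands on f(u) exactly.
F(u) = -u**3*sin(2*u)/2 - u**2*sin(2*u) - 3*u**2*cos(2*u)/4 + 13*u*sin(2*u)/12 - u*cos(2*u) + sin(2*u)/2 + 13*cos(2*u)/24 is an antiderivative of f.
Check: d/du[-u**3*sin(2*u)/2 - u**2*sin(2*u) - 3*u**2*cos(2*u)/4 + 13*u*sin(2*u)/12 - u*cos(2*u) + sin(2*u)/2 + 13*cos(2*u)/24] = -u**3*cos(2*u) - 2*u**2*cos(2*u) + 2*u*cos(2*u)/3, which equals f(u).
F(3) = -221*cos(6)/24 - 75*sin(6)/4; F(-1) = 19*cos(2)/24 + 13*sin(2)/12.
Integral = F(3) - F(-1) = -221*cos(6)/24 - 13*sin(2)/12 - 19*cos(2)/24 - 75*sin(6)/4.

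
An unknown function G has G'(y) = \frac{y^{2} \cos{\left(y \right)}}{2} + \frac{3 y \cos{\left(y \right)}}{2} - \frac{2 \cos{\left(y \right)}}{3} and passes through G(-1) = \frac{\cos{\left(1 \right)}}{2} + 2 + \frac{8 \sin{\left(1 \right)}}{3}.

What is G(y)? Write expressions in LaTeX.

Integrate term by term and add the pieces.
A general antiderivative is \frac{y^{2} \sin{\left(y \right)}}{2} + \frac{3 y \sin{\left(y \right)}}{2} + y \cos{\left(y \right)} - \frac{5 \sin{\left(y \right)}}{3} + \frac{3 \cos{\left(y \right)}}{2} + C.
The condition gives C = \frac{\cos{\left(1 \right)}}{2} + 2 + \frac{8 \sin{\left(1 \right)}}{3} - (\frac{\cos{\left(1 \right)}}{2} + \frac{8 \sin{\left(1 \right)}}{3}) = 2.
So G(y) = \frac{y^{2} \sin{\left(y \right)}}{2} + \frac{3 y \sin{\left(y \right)}}{2} + y \cos{\left(y \right)} - \frac{5 \sin{\left(y \right)}}{3} + \frac{3 \cos{\left(y \right)}}{2} + 2.
Check: d/dy[\frac{y^{2} \sin{\left(y \right)}}{2} + \frac{3 y \sin{\left(y \right)}}{2} + y \cos{\left(y \right)} - \frac{5 \sin{\left(y \right)}}{3} + \frac{3 \cos{\left(y \right)}}{2} + 2] = \frac{y^{2} \cos{\left(y \right)}}{2} + \frac{3 y \cos{\left(y \right)}}{2} - \frac{2 \cos{\left(y \right)}}{3} = G'(y).

G(y) = \frac{y^{2} \sin{\left(y \right)}}{2} + \frac{3 y \sin{\left(y \right)}}{2} + y \cos{\left(y \right)} - \frac{5 \sin{\left(y \right)}}{3} + \frac{3 \cos{\left(y \right)}}{2} + 2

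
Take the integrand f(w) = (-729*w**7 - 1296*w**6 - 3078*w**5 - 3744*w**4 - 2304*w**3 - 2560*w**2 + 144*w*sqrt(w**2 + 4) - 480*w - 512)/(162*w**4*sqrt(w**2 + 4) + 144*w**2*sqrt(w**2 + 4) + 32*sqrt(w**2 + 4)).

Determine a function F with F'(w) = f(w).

An antiderivative is F(w) = -(27*w**4*sqrt(w**2 + 4) + 72*w**3*sqrt(w**2 + 4) + 66*w**2*sqrt(w**2 + 4) + 32*w*sqrt(w**2 + 4) + 24*sqrt(w**2 + 4) + 8)/(2*(9*w**2 + 4)).

Since d/dw undoes antidifferentiation here, F'(w) = f(w) is required of F(w).
Check: d/dw[-(27*w**4*sqrt(w**2 + 4) + 72*w**3*sqrt(w**2 + 4) + 66*w**2*sqrt(w**2 + 4) + 32*w*sqrt(w**2 + 4) + 24*sqrt(w**2 + 4) + 8)/(2*(9*w**2 + 4))] = (-729*w**7 - 1296*w**6 - 3078*w**5 - 3744*w**4 - 2304*w**3 - 2560*w**2 + 144*w*sqrt(w**2 + 4) - 480*w - 512)/(162*w**4*sqrt(w**2 + 4) + 144*w**2*sqrt(w**2 + 4) + 32*sqrt(w**2 + 4)) = f(w).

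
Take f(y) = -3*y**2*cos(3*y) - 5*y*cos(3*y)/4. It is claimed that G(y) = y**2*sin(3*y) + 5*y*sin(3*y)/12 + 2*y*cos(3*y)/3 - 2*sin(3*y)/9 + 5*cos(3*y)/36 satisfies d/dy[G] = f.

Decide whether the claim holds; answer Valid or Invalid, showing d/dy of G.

d/dy[G] = 3*y**2*cos(3*y) + 5*y*cos(3*y)/4
d/dy[G] - f(y) = 6*y**2*cos(3*y) + 5*y*cos(3*y)/2 != 0.

Invalid: d/dy[G] - f = 6*y**2*cos(3*y) + 5*y*cos(3*y)/2, which is not 0.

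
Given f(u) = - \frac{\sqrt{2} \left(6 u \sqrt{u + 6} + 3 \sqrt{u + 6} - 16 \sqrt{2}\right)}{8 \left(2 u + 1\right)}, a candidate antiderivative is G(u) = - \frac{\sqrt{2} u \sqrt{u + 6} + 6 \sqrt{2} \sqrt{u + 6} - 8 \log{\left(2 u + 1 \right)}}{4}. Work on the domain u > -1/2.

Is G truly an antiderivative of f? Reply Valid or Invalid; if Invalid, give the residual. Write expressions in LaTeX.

Valid: G'(u) = f(u).

d/du[G] = \frac{- 6 \sqrt{2} u^{2} - 39 \sqrt{2} u + 32 \sqrt{u + 6} - 18 \sqrt{2}}{16 u \sqrt{u + 6} + 8 \sqrt{u + 6}}
This equals f(u) exactly, so the claim holds.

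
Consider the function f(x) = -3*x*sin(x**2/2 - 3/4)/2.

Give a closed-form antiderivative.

The substitution u = x**2/2 - 3/4 works: f is exactly (dF/du)*(du/dx) for that inner function.
Check: d/dx[3*cos(x**2/2 - 3/4)/2] = -3*x*sin(x**2/2 - 3/4)/2 = f(x).

An antiderivative is F(x) = 3*cos(x**2/2 - 3/4)/2.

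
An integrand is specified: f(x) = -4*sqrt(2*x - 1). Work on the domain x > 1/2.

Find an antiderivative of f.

Since d/dx undoes antidifferentiation here, F'(x) = f(x) is required of F(x).
Check: d/dx[-4*(2*x - 1)**(3/2)/3] = -4*sqrt(2*x - 1) = f(x).

An antiderivative is F(x) = -4*(2*x - 1)**(3/2)/3.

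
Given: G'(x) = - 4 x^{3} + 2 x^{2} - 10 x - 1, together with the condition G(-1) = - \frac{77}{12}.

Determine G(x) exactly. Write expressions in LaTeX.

The integrand splits into summands that can be handled one at a time.
A general antiderivative is - x^{4} + \frac{2 x^{3}}{3} - 5 x^{2} - x + \frac{1}{4} + C.
The condition gives C = - \frac{77}{12} - (- \frac{65}{12}) = -1.
So G(x) = \frac{- 12 x^{4} + 8 x^{3} - 60 x^{2} - 12 x - 9}{12}.
Check: d/dx[\frac{- 12 x^{4} + 8 x^{3} - 60 x^{2} - 12 x - 9}{12}] = - 4 x^{3} + 2 x^{2} - 10 x - 1 = G'(x).

G(x) = \frac{- 12 x^{4} + 8 x^{3} - 60 x^{2} - 12 x - 9}{12}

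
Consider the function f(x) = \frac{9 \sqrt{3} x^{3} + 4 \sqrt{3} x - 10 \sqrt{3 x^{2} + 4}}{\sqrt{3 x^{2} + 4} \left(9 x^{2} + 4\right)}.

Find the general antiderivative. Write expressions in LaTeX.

An antiderivative F(x) passes only if d/dx[F] lands on f(x) exactly.
Check: d/dx[- \frac{- \sqrt{3} \sqrt{3 x^{2} + 4} + 5 \operatorname{atan}{\left(\frac{3 x}{2} \right)}}{3}] = \frac{9 \sqrt{3} x^{3} + 4 \sqrt{3} x - 10 \sqrt{3 x^{2} + 4}}{9 x^{2} \sqrt{3 x^{2} + 4} + 4 \sqrt{3 x^{2} + 4}}, which equals f(x).

F(x) = - \frac{- \sqrt{3} \sqrt{3 x^{2} + 4} + 5 \operatorname{atan}{\left(\frac{3 x}{2} \right)}}{3} + C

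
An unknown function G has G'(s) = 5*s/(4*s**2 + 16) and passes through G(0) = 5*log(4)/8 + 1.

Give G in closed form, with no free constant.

G(s) = 5*log(s**2 + 4)/8 + 1

G'(s) matches the chain-rule pattern g'(h)*h' with inner function h(s) = s**2 + 4; substituting u = h(s) collapses the integral.
A general antiderivative is 5*log(s**2 + 4)/8 + C.
The condition gives C = 5*log(4)/8 + 1 - (5*log(4)/8) = 1.
So G(s) = 5*log(s**2 + 4)/8 + 1.
Check: d/ds[5*log(s**2 + 4)/8 + 1] = 5*s/(4*s**2 + 16) = G'(s).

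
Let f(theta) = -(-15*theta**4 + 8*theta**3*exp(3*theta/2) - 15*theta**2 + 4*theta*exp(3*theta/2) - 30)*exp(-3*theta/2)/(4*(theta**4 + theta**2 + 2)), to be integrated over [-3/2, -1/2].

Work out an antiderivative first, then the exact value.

A first test for any F(theta): its theta-derivative must equal f(theta) identically.
F(theta) = -log(theta**4 + theta**2 + 2)/2 - 5*exp(-3*theta/2)/2 is an antiderivative of f.
Check: d/dtheta[-log(theta**4 + theta**2 + 2)/2 - 5*exp(-3*theta/2)/2] = (15*theta**4 - 8*theta**3*exp(3*theta/2) + 15*theta**2 - 4*theta*exp(3*theta/2) + 30)/(4*theta**4*exp(3*theta/2) + 4*theta**2*exp(3*theta/2) + 8*exp(3*theta/2)), which equals f(theta).
F(-1/2) = -5*exp(3/4)/2 - log(37/16)/2; F(-3/2) = -5*exp(9/4)/2 - log(149/16)/2.
Integral = F(-1/2) - F(-3/2) = -5*exp(3/4)/2 - log(37/16)/2 + log(149/16)/2 + 5*exp(9/4)/2.

Antiderivative: F(theta) = -log(theta**4 + theta**2 + 2)/2 - 5*exp(-3*theta/2)/2; value = -5*exp(3/4)/2 - log(37/16)/2 + log(149/16)/2 + 5*exp(9/4)/2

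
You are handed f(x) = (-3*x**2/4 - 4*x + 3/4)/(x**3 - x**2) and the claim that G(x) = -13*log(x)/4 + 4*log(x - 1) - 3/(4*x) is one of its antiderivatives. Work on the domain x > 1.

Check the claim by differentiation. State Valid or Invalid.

Invalid: d/dx[G] - f = (3*x**2 + 16*x - 3)/(2*x**3 - 2*x**2), which is not 0.

d/dx[G] = (3*x**2 + 16*x - 3)/(4*x**3 - 4*x**2)
d/dx[G] - f(x) = (3*x**2 + 16*x - 3)/(2*x**3 - 2*x**2) != 0.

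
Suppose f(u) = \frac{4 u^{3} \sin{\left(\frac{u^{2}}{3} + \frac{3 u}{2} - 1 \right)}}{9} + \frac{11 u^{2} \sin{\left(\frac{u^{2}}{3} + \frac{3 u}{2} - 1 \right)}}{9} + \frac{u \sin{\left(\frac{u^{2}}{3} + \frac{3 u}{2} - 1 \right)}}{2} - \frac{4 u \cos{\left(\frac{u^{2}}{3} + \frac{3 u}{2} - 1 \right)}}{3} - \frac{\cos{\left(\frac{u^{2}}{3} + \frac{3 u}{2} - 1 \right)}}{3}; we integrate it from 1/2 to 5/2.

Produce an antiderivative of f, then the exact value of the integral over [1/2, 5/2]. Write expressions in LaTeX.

Antiderivative: F(u) = \frac{u \left(- 2 u - 1\right) \cos{\left(\frac{u^{2}}{3} + \frac{3 u}{2} - 1 \right)}}{3}; value = - 5 \cos{\left(\frac{29}{6} \right)} + \frac{\cos{\left(\frac{1}{6} \right)}}{3}

Recognize the product-rule pattern: f = v'r + vr' with v = - \frac{2 u^{2}}{3} - \frac{u}{3}, r = \cos{\left(\frac{u^{2}}{3} + \frac{3 u}{2} - 1 \right)}, so integration by parts undoes it.
F(u) = \frac{u \left(- 2 u - 1\right) \cos{\left(\frac{u^{2}}{3} + \frac{3 u}{2} - 1 \right)}}{3} is an antiderivative of f.
Check: d/du[\frac{u \left(- 2 u - 1\right) \cos{\left(\frac{u^{2}}{3} + \frac{3 u}{2} - 1 \right)}}{3}] = \frac{4 u^{3} \sin{\left(\frac{u^{2}}{3} + \frac{3 u}{2} - 1 \right)}}{9} + \frac{11 u^{2} \sin{\left(\frac{u^{2}}{3} + \frac{3 u}{2} - 1 \right)}}{9} + \frac{u \sin{\left(\frac{u^{2}}{3} + \frac{3 u}{2} - 1 \right)}}{2} - \frac{4 u \cos{\left(\frac{u^{2}}{3} + \frac{3 u}{2} - 1 \right)}}{3} - \frac{\cos{\left(\frac{u^{2}}{3} + \frac{3 u}{2} - 1 \right)}}{3} = f(u).
F(5/2) = - 5 \cos{\left(\frac{29}{6} \right)}; F(1/2) = - \frac{\cos{\left(\frac{1}{6} \right)}}{3}.
Integral = F(5/2) - F(1/2) = - 5 \cos{\left(\frac{29}{6} \right)} + \frac{\cos{\left(\frac{1}{6} \right)}}{3}.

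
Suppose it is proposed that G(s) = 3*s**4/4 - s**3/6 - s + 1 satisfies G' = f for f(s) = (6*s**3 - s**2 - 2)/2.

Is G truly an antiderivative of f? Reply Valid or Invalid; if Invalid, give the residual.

Valid - differentiating G returns exactly f.

d/ds[G] = 3*s**3 - s**2/2 - 1
This equals f(s) exactly, so the claim holds.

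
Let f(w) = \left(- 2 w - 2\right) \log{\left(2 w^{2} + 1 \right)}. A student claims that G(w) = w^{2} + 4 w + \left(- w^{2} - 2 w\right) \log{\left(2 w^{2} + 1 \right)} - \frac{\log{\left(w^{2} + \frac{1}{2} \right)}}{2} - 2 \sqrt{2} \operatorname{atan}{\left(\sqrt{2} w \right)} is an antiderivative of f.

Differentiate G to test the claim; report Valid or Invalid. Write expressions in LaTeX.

d/dw[G] = - 2 w \log{\left(2 w^{2} + 1 \right)} - 2 \log{\left(2 w^{2} + 1 \right)}
This equals f(w) exactly, so the claim holds.

Valid. The derivative of G reproduces f.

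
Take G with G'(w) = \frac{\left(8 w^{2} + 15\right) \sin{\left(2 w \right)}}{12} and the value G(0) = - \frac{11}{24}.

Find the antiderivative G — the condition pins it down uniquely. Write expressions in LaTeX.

G(w) = - \frac{w^{2} \cos{\left(2 w \right)}}{3} + \frac{w \sin{\left(2 w \right)}}{3} - \frac{11 \cos{\left(2 w \right)}}{24}

The proposed G(w) is checked by its d/dw: the result must match the given G'(w).
A general antiderivative is - \frac{w^{2} \cos{\left(2 w \right)}}{3} + \frac{w \sin{\left(2 w \right)}}{3} - \frac{11 \cos{\left(2 w \right)}}{24} + C.
The condition gives C = - \frac{11}{24} - (- \frac{11}{24}) = 0.
So G(w) = - \frac{w^{2} \cos{\left(2 w \right)}}{3} + \frac{w \sin{\left(2 w \right)}}{3} - \frac{11 \cos{\left(2 w \right)}}{24}.
Check: d/dw[- \frac{w^{2} \cos{\left(2 w \right)}}{3} + \frac{w \sin{\left(2 w \right)}}{3} - \frac{11 \cos{\left(2 w \right)}}{24}] = \frac{2 w^{2} \sin{\left(2 w \right)}}{3} + \frac{5 \sin{\left(2 w \right)}}{4}, which equals G'(w).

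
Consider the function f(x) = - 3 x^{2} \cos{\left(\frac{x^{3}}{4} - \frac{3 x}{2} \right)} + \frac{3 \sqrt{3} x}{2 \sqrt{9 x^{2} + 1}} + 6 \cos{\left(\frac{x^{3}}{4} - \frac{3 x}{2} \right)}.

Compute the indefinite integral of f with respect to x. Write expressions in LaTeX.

F(x) = \frac{\sqrt{3 x^{2} + \frac{1}{3}}}{2} - 4 \sin{\left(\frac{x^{3}}{4} - \frac{3 x}{2} \right)} + C

Integrate term by term and add the pieces.
Check: d/dx[\frac{\sqrt{3 x^{2} + \frac{1}{3}}}{2} - 4 \sin{\left(\frac{x^{3}}{4} - \frac{3 x}{2} \right)}] = \frac{- 6 x^{2} \sqrt{9 x^{2} + 1} \cos{\left(\frac{x^{3}}{4} - \frac{3 x}{2} \right)} + 3 \sqrt{3} x + 12 \sqrt{9 x^{2} + 1} \cos{\left(\frac{x^{3}}{4} - \frac{3 x}{2} \right)}}{2 \sqrt{9 x^{2} + 1}}, which equals f(x).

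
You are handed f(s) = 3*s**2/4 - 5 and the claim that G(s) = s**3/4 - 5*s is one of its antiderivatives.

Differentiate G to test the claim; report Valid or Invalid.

d/ds[G] = 3*s**2/4 - 5
This equals f(s) exactly, so the claim holds.

Valid. The derivative of G reproduces f.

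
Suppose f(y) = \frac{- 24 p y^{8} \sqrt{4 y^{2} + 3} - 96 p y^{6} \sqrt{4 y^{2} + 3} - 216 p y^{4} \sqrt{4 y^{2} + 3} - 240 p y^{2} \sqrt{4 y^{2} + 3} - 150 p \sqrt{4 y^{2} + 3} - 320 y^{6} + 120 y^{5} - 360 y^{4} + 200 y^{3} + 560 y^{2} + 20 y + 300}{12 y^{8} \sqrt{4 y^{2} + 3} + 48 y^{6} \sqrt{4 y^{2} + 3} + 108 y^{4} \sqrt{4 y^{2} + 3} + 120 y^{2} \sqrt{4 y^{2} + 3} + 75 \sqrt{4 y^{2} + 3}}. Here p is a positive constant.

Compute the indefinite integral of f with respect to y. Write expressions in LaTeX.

Differentiate the proposed F(y) back; it has to land on f(y) exactly.
Check: d/dy[- 2 p y + \frac{20 y \sqrt{4 y^{2} + 3}}{6 y^{4} + 12 y^{2} + 15} - \frac{5 \sqrt{4 y^{2} + 3}}{6 y^{4} + 12 y^{2} + 15}] = \frac{- 24 p y^{8} \sqrt{4 y^{2} + 3} - 96 p y^{6} \sqrt{4 y^{2} + 3} - 216 p y^{4} \sqrt{4 y^{2} + 3} - 240 p y^{2} \sqrt{4 y^{2} + 3} - 150 p \sqrt{4 y^{2} + 3} - 320 y^{6} + 120 y^{5} - 360 y^{4} + 200 y^{3} + 560 y^{2} + 20 y + 300}{12 y^{8} \sqrt{4 y^{2} + 3} + 48 y^{6} \sqrt{4 y^{2} + 3} + 108 y^{4} \sqrt{4 y^{2} + 3} + 120 y^{2} \sqrt{4 y^{2} + 3} + 75 \sqrt{4 y^{2} + 3}} = f(y).

F(y) = - 2 p y + \frac{20 y \sqrt{4 y^{2} + 3}}{6 y^{4} + 12 y^{2} + 15} - \frac{5 \sqrt{4 y^{2} + 3}}{6 y^{4} + 12 y^{2} + 15} + C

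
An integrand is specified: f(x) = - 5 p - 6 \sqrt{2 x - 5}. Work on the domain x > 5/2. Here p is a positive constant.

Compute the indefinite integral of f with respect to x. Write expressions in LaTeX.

F(x) = - 5 p x - 2 \left(2 x - 5\right)^{\frac{3}{2}} + C

Any candidate F(x) must reproduce f(x) exactly when differentiated.
Check: d/dx[- 5 p x - 2 \left(2 x - 5\right)^{\frac{3}{2}}] = - 5 p - 6 \sqrt{2 x - 5} = f(x).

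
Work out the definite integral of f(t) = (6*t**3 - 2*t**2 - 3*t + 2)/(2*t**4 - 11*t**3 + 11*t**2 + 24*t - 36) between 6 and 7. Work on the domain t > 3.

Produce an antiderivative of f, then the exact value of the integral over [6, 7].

Antiderivative: F(t) = (6713*t*log(t - 3) - 5463*t*log(t - 2) + 73*t*log(t + 3/2) - 13426*log(t - 3) + 10926*log(t - 2) - 146*log(t + 3/2) + 2268)/(441*(t - 2)); value = -607*log(5)/49 - 137*log(3)/9 - 73*log(15/2)/441 - 9/35 + 73*log(17/2)/441 + 12176*log(4)/441

Factor the denominator ((t - 3)*(t - 2)**2*(2*t + 3)) and decompose: f = 146/(441*(2*t + 3)) - 607/(49*(t - 2)) - 36/(7*(t - 2)**2) + 137/(9*(t - 3)); each piece integrates to a log, atan, or power term.
F(t) = (6713*t*log(t - 3) - 5463*t*log(t - 2) + 73*t*log(t + 3/2) - 13426*log(t - 3) + 10926*log(t - 2) - 146*log(t + 3/2) + 2268)/(441*(t - 2)) is an antiderivative of f.
Check: d/dt[(6713*t*log(t - 3) - 5463*t*log(t - 2) + 73*t*log(t + 3/2) - 13426*log(t - 3) + 10926*log(t - 2) - 146*log(t + 3/2) + 2268)/(441*(t - 2))] = (6*t**3 - 2*t**2 - 3*t + 2)/(2*t**4 - 11*t**3 + 11*t**2 + 24*t - 36) = f(t).
F(7) = -607*log(5)/49 + 73*log(17/2)/441 + 36/35 + 137*log(4)/9; F(6) = -607*log(4)/49 + 73*log(15/2)/441 + 9/7 + 137*log(3)/9.
Integral = F(7) - F(6) = -607*log(5)/49 - 137*log(3)/9 - 73*log(15/2)/441 - 9/35 + 73*log(17/2)/441 + 12176*log(4)/441.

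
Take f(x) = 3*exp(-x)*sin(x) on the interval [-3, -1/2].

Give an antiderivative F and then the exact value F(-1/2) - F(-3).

Antiderivative: F(x) = -3*(sin(x) + cos(x))*exp(-x)/2; value = 3*exp(3)*cos(3)/2 - 3*exp(3)*sin(3)/2 - 3*exp(1/2)*cos(1/2)/2 + 3*exp(1/2)*sin(1/2)/2

Differentiate the proposed F(x) back; it has to land on f(x) exactly.
F(x) = -3*(sin(x) + cos(x))*exp(-x)/2 is an antiderivative of f.
Check: d/dx[-3*(sin(x) + cos(x))*exp(-x)/2] = 3*exp(-x)*sin(x) = f(x).
F(-1/2) = -3*exp(1/2)*cos(1/2)/2 + 3*exp(1/2)*sin(1/2)/2; F(-3) = 3*exp(3)*sin(3)/2 - 3*exp(3)*cos(3)/2.
Integral = F(-1/2) - F(-3) = 3*exp(3)*cos(3)/2 - 3*exp(3)*sin(3)/2 - 3*exp(1/2)*cos(1/2)/2 + 3*exp(1/2)*sin(1/2)/2.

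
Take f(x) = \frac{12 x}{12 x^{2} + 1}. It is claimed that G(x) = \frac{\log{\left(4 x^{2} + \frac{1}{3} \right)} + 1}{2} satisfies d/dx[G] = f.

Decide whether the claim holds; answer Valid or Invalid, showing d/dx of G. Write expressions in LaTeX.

d/dx[G] = \frac{12 x}{12 x^{2} + 1}
This equals f(x) exactly, so the claim holds.

Valid - the claim checks out under differentiation.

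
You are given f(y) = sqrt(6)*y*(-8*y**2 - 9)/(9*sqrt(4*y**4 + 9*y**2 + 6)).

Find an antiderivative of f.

An antiderivative is F(y) = -sqrt(6)*sqrt(4*y**4 + 9*y**2 + 6)/9.

f matches the chain-rule pattern g'(h)*h' with inner function h(y) = 2*y**4/3 + 3*y**2/2 + 1; substituting u = h(y) collapses the integral.
Check: d/dy[-sqrt(6)*sqrt(4*y**4 + 9*y**2 + 6)/9] = (-8*sqrt(6)*y**3 - 9*sqrt(6)*y)/(9*sqrt(4*y**4 + 9*y**2 + 6)), which equals f(y).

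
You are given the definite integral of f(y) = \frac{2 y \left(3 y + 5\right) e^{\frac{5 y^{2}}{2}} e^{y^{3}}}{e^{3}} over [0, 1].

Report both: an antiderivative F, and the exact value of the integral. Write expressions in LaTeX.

f matches the chain-rule pattern g'(h)*h' with inner function h(y) = y^{3} + \frac{5 y^{2}}{2} - 3; substituting u = h(y) collapses the integral.
F(y) = 2 e^{y^{3} + \frac{5 y^{2}}{2} - 3} is an antiderivative of f.
Check: d/dy[2 e^{y^{3} + \frac{5 y^{2}}{2} - 3}] = \frac{6 y^{2} e^{\frac{5 y^{2}}{2}} e^{y^{3}}}{e^{3}} + \frac{10 y e^{\frac{5 y^{2}}{2}} e^{y^{3}}}{e^{3}}, which equals f(y).
F(1) = 2 e^{\frac{1}{2}}; F(0) = \frac{2}{e^{3}}.
Integral = F(1) - F(0) = - \frac{2}{e^{3}} + 2 e^{\frac{1}{2}}.

Antiderivative: F(y) = 2 e^{y^{3} + \frac{5 y^{2}}{2} - 3}; value = - \frac{2}{e^{3}} + 2 e^{\frac{1}{2}}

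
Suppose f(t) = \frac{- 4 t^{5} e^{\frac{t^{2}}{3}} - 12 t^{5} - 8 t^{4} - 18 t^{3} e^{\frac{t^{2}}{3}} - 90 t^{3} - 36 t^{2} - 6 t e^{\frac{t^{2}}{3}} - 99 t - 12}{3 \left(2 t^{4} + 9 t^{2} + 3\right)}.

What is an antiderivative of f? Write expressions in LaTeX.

An antiderivative is F(t) = - t^{2} - \frac{4 t}{3} - e^{\frac{t^{2}}{3}} - \frac{3 \log{\left(\frac{t^{4}}{3} + \frac{3 t^{2}}{2} + \frac{1}{2} \right)}}{2}.

Differentiate the proposed F(t) back; it has to land on f(t) exactly.
Check: d/dt[- t^{2} - \frac{4 t}{3} - e^{\frac{t^{2}}{3}} - \frac{3 \log{\left(\frac{t^{4}}{3} + \frac{3 t^{2}}{2} + \frac{1}{2} \right)}}{2}] = \frac{- 4 t^{5} e^{\frac{t^{2}}{3}} - 12 t^{5} - 8 t^{4} - 18 t^{3} e^{\frac{t^{2}}{3}} - 90 t^{3} - 36 t^{2} - 6 t e^{\frac{t^{2}}{3}} - 99 t - 12}{6 t^{4} + 27 t^{2} + 9}, which equals f(t).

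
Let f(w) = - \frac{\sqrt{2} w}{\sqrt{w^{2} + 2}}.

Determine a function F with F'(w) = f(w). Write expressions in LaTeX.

An antiderivative is F(w) = - \sqrt{2} \sqrt{w^{2} + 2}.

f matches the chain-rule pattern g'(h)*h' with inner function h(w) = 2 w^{2} + 4; substituting u = h(w) collapses the integral.
Check: d/dw[- \sqrt{2} \sqrt{w^{2} + 2}] = - \frac{\sqrt{2} w}{\sqrt{w^{2} + 2}} = f(w).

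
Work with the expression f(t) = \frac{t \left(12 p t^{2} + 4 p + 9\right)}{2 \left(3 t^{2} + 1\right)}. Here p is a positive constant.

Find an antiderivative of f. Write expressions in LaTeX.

Recover f(t) by differentiating a candidate F(t); any mismatch rules it out.
Check: d/dt[p t^{2} + \frac{3 \log{\left(t^{2} + \frac{1}{3} \right)}}{4}] = \frac{12 p t^{3} + 4 p t + 9 t}{6 t^{2} + 2}, which equals f(t).

An antiderivative is F(t) = p t^{2} + \frac{3 \log{\left(t^{2} + \frac{1}{3} \right)}}{4}.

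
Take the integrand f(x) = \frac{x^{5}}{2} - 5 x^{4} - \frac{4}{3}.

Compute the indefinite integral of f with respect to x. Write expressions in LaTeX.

F(x) = \frac{x^{6}}{12} - x^{5} - \frac{4 x}{3} + C

The integrand splits into summands that can be handled one at a time.
Check: d/dx[\frac{x^{6}}{12} - x^{5} - \frac{4 x}{3}] = \frac{x^{5}}{2} - 5 x^{4} - \frac{4}{3} = f(x).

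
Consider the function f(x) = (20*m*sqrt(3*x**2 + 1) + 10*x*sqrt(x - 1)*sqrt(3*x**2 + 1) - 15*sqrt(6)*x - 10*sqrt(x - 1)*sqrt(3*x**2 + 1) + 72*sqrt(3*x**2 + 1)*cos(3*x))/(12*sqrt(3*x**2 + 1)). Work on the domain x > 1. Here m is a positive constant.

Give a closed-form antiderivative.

An antiderivative is F(x) = (20*m*x + 4*(x - 1)**(5/2) - 5*sqrt(6)*sqrt(3*x**2 + 1) + 24*sin(3*x))/12.

An antiderivative F(x) passes only if d/dx[F] lands on f(x) exactly.
Check: d/dx[(20*m*x + 4*(x - 1)**(5/2) - 5*sqrt(6)*sqrt(3*x**2 + 1) + 24*sin(3*x))/12] = (20*m*sqrt(3*x**2 + 1) + 10*x*sqrt(x - 1)*sqrt(3*x**2 + 1) - 15*sqrt(6)*x - 10*sqrt(x - 1)*sqrt(3*x**2 + 1) + 72*sqrt(3*x**2 + 1)*cos(3*x))/(12*sqrt(3*x**2 + 1)) = f(x).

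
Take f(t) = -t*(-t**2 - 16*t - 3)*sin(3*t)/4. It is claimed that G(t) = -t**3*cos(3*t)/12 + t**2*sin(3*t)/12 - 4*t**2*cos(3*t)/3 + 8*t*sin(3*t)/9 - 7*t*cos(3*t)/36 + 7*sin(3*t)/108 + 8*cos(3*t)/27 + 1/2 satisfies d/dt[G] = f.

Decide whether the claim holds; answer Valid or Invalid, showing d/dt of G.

d/dt[G] = t**3*sin(3*t)/4 + 4*t**2*sin(3*t) + 3*t*sin(3*t)/4
This equals f(t) exactly, so the claim holds.

Valid. The derivative of G reproduces f.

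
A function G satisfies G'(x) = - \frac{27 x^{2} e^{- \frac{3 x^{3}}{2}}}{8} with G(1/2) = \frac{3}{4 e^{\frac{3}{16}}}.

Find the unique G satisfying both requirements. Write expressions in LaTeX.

G(x) = \frac{3 e^{- \frac{3 x^{3}}{2}}}{4}

The substitution u = - \frac{3 x^{3}}{2} works: G'(x) is exactly (dG/du)*(du/dx) for that inner function.
A general antiderivative is \frac{3 e^{- \frac{3 x^{3}}{2}}}{4} + C.
The condition gives C = \frac{3}{4 e^{\frac{3}{16}}} - (\frac{3}{4 e^{\frac{3}{16}}}) = 0.
So G(x) = \frac{3 e^{- \frac{3 x^{3}}{2}}}{4}.
Check: d/dx[\frac{3 e^{- \frac{3 x^{3}}{2}}}{4}] = - \frac{27 x^{2} e^{- \frac{3 x^{3}}{2}}}{8} = G'(x).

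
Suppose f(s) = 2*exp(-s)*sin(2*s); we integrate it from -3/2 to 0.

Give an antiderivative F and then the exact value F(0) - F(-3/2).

Antiderivative: F(s) = 2*(-sin(2*s) - 2*cos(2*s))*exp(-s)/5; value = 4*exp(3/2)*cos(3)/5 - 4/5 - 2*exp(3/2)*sin(3)/5

A candidate is checked by its d/ds: the result must match f(s).
F(s) = 2*(-sin(2*s) - 2*cos(2*s))*exp(-s)/5 is an antiderivative of f.
Check: d/ds[2*(-sin(2*s) - 2*cos(2*s))*exp(-s)/5] = 2*exp(-s)*sin(2*s) = f(s).
F(0) = -4/5; F(-3/2) = 2*exp(3/2)*sin(3)/5 - 4*exp(3/2)*cos(3)/5.
Integral = F(0) - F(-3/2) = 4*exp(3/2)*cos(3)/5 - 4/5 - 2*exp(3/2)*sin(3)/5.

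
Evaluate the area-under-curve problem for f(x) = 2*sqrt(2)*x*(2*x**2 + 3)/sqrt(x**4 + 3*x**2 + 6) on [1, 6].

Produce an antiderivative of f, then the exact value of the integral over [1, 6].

Antiderivative: F(x) = 4*sqrt(x**4/2 + 3*x**2/2 + 3); value = -4*sqrt(5) + 4*sqrt(705)

f matches the chain-rule pattern g'(h)*h' with inner function h(x) = x**4/2 + 3*x**2/2 + 3; substituting u = h(x) collapses the integral.
F(x) = 4*sqrt(x**4/2 + 3*x**2/2 + 3) is an antiderivative of f.
Check: d/dx[4*sqrt(x**4/2 + 3*x**2/2 + 3)] = (4*sqrt(2)*x**3 + 6*sqrt(2)*x)/sqrt(x**4 + 3*x**2 + 6), which equals f(x).
F(6) = 4*sqrt(705); F(1) = 4*sqrt(5).
Integral = F(6) - F(1) = -4*sqrt(5) + 4*sqrt(705).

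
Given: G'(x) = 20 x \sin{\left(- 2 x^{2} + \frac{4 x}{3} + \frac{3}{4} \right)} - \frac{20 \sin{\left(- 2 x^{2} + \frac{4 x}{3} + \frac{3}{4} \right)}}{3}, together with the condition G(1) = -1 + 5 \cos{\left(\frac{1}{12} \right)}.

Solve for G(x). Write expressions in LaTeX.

G'(x) matches the chain-rule pattern g'(h)*h' with inner function h(x) = - 2 x^{2} + \frac{4 x}{3} + \frac{3}{4}; substituting u = h(x) collapses the integral.
A general antiderivative is 5 \cos{\left(- 2 x^{2} + \frac{4 x}{3} + \frac{3}{4} \right)} + C.
The condition gives C = -1 + 5 \cos{\left(\frac{1}{12} \right)} - (5 \cos{\left(\frac{1}{12} \right)}) = -1.
So G(x) = 5 \cos{\left(- 2 x^{2} + \frac{4 x}{3} + \frac{3}{4} \right)} - 1.
Check: d/dx[5 \cos{\left(- 2 x^{2} + \frac{4 x}{3} + \frac{3}{4} \right)} - 1] = 20 x \sin{\left(- 2 x^{2} + \frac{4 x}{3} + \frac{3}{4} \right)} - \frac{20 \sin{\left(- 2 x^{2} + \frac{4 x}{3} + \frac{3}{4} \right)}}{3} = G'(x).

G(x) = 5 \cos{\left(- 2 x^{2} + \frac{4 x}{3} + \frac{3}{4} \right)} - 1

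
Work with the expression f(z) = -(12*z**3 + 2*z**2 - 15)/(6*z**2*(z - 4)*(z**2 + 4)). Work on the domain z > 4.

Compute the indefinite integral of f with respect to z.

F(z) = -5*log(z)/128 - 157*log(z - 4)/384 + 43*log(z**2 + 4)/192 - 5*atan(z/2)/48 + 5/(32*z) + C

Factor the denominator (6*z**2*(z - 4)*(z**2 + 4)) and decompose: f = (43*z - 20)/(96*(z**2 + 4)) - 157/(384*(z - 4)) - 5/(128*z) - 5/(32*z**2); each piece integrates to a log, atan, or power term.
Check: d/dz[-5*log(z)/128 - 157*log(z - 4)/384 + 43*log(z**2 + 4)/192 - 5*atan(z/2)/48 + 5/(32*z)] = (-12*z**3 - 2*z**2 + 15)/(6*z**5 - 24*z**4 + 24*z**3 - 96*z**2), which equals f(z).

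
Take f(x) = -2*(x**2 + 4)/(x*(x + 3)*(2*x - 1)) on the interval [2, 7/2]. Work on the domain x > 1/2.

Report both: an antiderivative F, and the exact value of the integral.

Antiderivative: F(x) = (56*log(x) - 51*log(x - 1/2) - 26*log(x + 3))/21; value = -17*log(3)/7 - 26*log(13/2)/21 - 8*log(2)/3 + 17*log(3/2)/7 + 26*log(5)/21 + 8*log(7/2)/3

The denominator factors as x*(x + 3)*(2*x - 1); partial fractions split f into directly integrable pieces: -34/(7*(2*x - 1)) - 26/(21*(x + 3)) + 8/(3*x).
F(x) = (56*log(x) - 51*log(x - 1/2) - 26*log(x + 3))/21 is an antiderivative of f.
Check: d/dx[(56*log(x) - 51*log(x - 1/2) - 26*log(x + 3))/21] = (-2*x**2 - 8)/(2*x**3 + 5*x**2 - 3*x), which equals f(x).
F(7/2) = -17*log(3)/7 - 26*log(13/2)/21 + 8*log(7/2)/3; F(2) = -26*log(5)/21 - 17*log(3/2)/7 + 8*log(2)/3.
Integral = F(7/2) - F(2) = -17*log(3)/7 - 26*log(13/2)/21 - 8*log(2)/3 + 17*log(3/2)/7 + 26*log(5)/21 + 8*log(7/2)/3.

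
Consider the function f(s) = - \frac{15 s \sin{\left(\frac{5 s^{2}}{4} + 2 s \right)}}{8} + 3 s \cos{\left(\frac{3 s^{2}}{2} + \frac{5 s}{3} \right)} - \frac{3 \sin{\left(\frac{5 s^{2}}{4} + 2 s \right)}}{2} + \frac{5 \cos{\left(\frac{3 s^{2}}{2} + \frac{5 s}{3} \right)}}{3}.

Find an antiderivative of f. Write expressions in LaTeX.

Integrate term by term and add the pieces.
Check: d/ds[\frac{4 \sin{\left(\frac{3 s^{2}}{2} + \frac{5 s}{3} \right)} + 3 \cos{\left(\frac{5 s^{2}}{4} + 2 s \right)}}{4}] = - \frac{15 s \sin{\left(\frac{5 s^{2}}{4} + 2 s \right)}}{8} + 3 s \cos{\left(\frac{3 s^{2}}{2} + \frac{5 s}{3} \right)} - \frac{3 \sin{\left(\frac{5 s^{2}}{4} + 2 s \right)}}{2} + \frac{5 \cos{\left(\frac{3 s^{2}}{2} + \frac{5 s}{3} \right)}}{3} = f(s).

An antiderivative is F(s) = \frac{4 \sin{\left(\frac{3 s^{2}}{2} + \frac{5 s}{3} \right)} + 3 \cos{\left(\frac{5 s^{2}}{4} + 2 s \right)}}{4}.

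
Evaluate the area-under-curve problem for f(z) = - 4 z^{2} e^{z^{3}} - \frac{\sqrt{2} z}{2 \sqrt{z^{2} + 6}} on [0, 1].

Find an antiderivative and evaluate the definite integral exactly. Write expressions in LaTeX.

Antiderivative: F(z) = - \sqrt{\frac{z^{2}}{2} + 3} - \frac{4 e^{z^{3}}}{3}; value = - \frac{4 e}{3} - \frac{\sqrt{14}}{2} + \frac{4}{3} + \sqrt{3}

Integrate term by term and add the pieces.
F(z) = - \sqrt{\frac{z^{2}}{2} + 3} - \frac{4 e^{z^{3}}}{3} is an antiderivative of f.
Check: d/dz[- \sqrt{\frac{z^{2}}{2} + 3} - \frac{4 e^{z^{3}}}{3}] = \frac{- 8 z^{2} \sqrt{z^{2} + 6} e^{z^{3}} - \sqrt{2} z}{2 \sqrt{z^{2} + 6}}, which equals f(z).
F(1) = - \frac{4 e}{3} - \frac{\sqrt{14}}{2}; F(0) = - \sqrt{3} - \frac{4}{3}.
Integral = F(1) - F(0) = - \frac{4 e}{3} - \frac{\sqrt{14}}{2} + \frac{4}{3} + \sqrt{3}.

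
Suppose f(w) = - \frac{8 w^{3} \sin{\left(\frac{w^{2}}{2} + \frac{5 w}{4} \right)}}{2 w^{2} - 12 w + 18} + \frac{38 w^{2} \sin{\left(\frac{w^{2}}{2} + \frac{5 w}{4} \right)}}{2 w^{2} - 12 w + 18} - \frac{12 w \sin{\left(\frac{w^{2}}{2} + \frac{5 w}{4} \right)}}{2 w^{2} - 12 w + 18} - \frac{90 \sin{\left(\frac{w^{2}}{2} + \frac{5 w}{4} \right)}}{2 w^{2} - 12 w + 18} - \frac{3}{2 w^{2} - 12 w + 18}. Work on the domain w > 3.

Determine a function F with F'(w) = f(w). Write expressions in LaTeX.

An antiderivative is F(w) = \frac{8 \left(w - 3\right) \cos{\left(\frac{w^{2}}{2} + \frac{5 w}{4} \right)} + 3}{2 \left(w - 3\right)}.

Integrate term by term and add the pieces.
Check: d/dw[\frac{8 \left(w - 3\right) \cos{\left(\frac{w^{2}}{2} + \frac{5 w}{4} \right)} + 3}{2 \left(w - 3\right)}] = \frac{- 8 w^{3} \sin{\left(\frac{w^{2}}{2} + \frac{5 w}{4} \right)} + 38 w^{2} \sin{\left(\frac{w^{2}}{2} + \frac{5 w}{4} \right)} - 12 w \sin{\left(\frac{w^{2}}{2} + \frac{5 w}{4} \right)} - 90 \sin{\left(\frac{w^{2}}{2} + \frac{5 w}{4} \right)} - 3}{2 w^{2} - 12 w + 18}, which equals f(w).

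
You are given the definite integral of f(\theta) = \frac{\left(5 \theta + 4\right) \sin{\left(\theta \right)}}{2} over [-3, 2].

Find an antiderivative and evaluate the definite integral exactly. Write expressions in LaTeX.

Recover f(\theta) by differentiating a candidate F(\theta); any mismatch rules it out.
F(\theta) = \frac{- 5 \theta \cos{\left(\theta \right)} + 5 \sin{\left(\theta \right)} - 4 \cos{\left(\theta \right)}}{2} is an antiderivative of f.
Check: d/d\theta[\frac{- 5 \theta \cos{\left(\theta \right)} + 5 \sin{\left(\theta \right)} - 4 \cos{\left(\theta \right)}}{2}] = \frac{5 \theta \sin{\left(\theta \right)}}{2} + 2 \sin{\left(\theta \right)}, which equals f(\theta).
F(2) = \frac{5 \sin{\left(2 \right)}}{2} - 7 \cos{\left(2 \right)}; F(-3) = \frac{11 \cos{\left(3 \right)}}{2} - \frac{5 \sin{\left(3 \right)}}{2}.
Integral = F(2) - F(-3) = \frac{5 \sin{\left(3 \right)}}{2} + \frac{5 \sin{\left(2 \right)}}{2} - 7 \cos{\left(2 \right)} - \frac{11 \cos{\left(3 \right)}}{2}.

Antiderivative: F(\theta) = \frac{- 5 \theta \cos{\left(\theta \right)} + 5 \sin{\left(\theta \right)} - 4 \cos{\left(\theta \right)}}{2}; value = \frac{5 \sin{\left(3 \right)}}{2} + \frac{5 \sin{\left(2 \right)}}{2} - 7 \cos{\left(2 \right)} - \frac{11 \cos{\left(3 \right)}}{2}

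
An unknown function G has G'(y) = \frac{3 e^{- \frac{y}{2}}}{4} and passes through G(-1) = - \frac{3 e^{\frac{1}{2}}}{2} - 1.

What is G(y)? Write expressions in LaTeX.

The proposed G(y) is checked by its d/dy: the result must match the given G'(y).
A general antiderivative is - \frac{3 e^{- \frac{y}{2}}}{2} + C.
The condition gives C = - \frac{3 e^{\frac{1}{2}}}{2} - 1 - (- \frac{3 e^{\frac{1}{2}}}{2}) = -1.
So G(y) = -1 - \frac{3 e^{- \frac{y}{2}}}{2}.
Check: d/dy[-1 - \frac{3 e^{- \frac{y}{2}}}{2}] = \frac{3 e^{- \frac{y}{2}}}{4} = G'(y).

G(y) = -1 - \frac{3 e^{- \frac{y}{2}}}{2}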